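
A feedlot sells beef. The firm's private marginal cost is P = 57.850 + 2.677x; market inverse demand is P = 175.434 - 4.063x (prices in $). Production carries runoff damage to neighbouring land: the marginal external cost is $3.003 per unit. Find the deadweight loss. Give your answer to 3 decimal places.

DWL = $0.669

Market equilibrium (private): 57.850 + 2.677x = 175.434 - 4.063x → x_m = 17.4457.
Social marginal cost = private MC + MEC = 60.853 + 2.677x.
Set SMC = demand: 60.853 + 2.677x = 175.434 - 4.063x → x* = 17.0001.
Between x* and x_m the wedge SMC − demand runs linearly from 0 to MEC(x_m), so the loss is a triangle.
DWL = ½ × 0.4456 × 3.0030 = 0.6691.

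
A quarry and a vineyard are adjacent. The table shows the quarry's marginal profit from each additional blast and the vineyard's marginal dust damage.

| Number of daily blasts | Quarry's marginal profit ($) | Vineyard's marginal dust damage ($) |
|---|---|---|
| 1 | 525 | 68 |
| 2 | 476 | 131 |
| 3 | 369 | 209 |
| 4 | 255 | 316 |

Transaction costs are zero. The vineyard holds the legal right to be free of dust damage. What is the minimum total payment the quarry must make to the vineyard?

$408

Efficient level: marginal profit ≥ marginal dust damage through level 3, so k* = 3.
With the vineyard holding the right, the quarry must at least compensate total damage at k*: 68 + 131 + 209 = 408.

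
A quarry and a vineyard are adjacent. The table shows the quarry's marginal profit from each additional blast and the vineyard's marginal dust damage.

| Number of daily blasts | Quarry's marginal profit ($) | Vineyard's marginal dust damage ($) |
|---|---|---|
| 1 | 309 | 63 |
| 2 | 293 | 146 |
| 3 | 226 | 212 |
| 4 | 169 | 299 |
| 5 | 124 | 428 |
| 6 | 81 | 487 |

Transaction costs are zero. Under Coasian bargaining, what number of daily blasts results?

3

Bargaining reaches the level where marginal profit last exceeds marginal dust damage.
That holds through level 3 (226 ≥ 212) but not at 4 (169 < 299).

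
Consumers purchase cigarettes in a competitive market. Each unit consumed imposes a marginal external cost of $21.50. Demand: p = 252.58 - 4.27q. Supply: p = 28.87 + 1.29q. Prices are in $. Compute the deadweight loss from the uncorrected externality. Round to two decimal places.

DWL = $41.57

Market equilibrium (private): 28.87 + 1.29q = 252.58 - 4.27q → q_m = 40.2356.
Social marginal benefit = demand − MEC = 231.08 - 4.27q.
Set SMB = MC: 231.08 - 4.27q = 28.87 + 1.29q → q* = 36.3687.
The loss is the area between SMB and MC from q* to q_m; with linear curves that's a triangle of height MEC(q_m).
DWL = ½ × 3.8669 × 21.5000 = 41.5692.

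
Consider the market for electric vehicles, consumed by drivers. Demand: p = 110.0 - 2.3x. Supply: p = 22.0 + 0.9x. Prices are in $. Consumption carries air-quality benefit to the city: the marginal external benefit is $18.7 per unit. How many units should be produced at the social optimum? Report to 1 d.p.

Social marginal benefit = demand + MEB = 128.7 - 2.3x.
Set SMB = MC: 128.7 - 2.3x = 22.0 + 0.9x → x* = 33.3438.

x* = 33.3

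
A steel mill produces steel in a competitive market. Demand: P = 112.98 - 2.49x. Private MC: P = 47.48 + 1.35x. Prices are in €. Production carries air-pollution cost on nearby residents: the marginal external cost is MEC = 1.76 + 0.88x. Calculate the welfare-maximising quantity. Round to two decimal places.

x* = 13.50

Social marginal cost = private MC + MEC = 49.24 + 2.23x.
Set SMC = demand: 49.24 + 2.23x = 112.98 - 2.49x → x* = 13.5042.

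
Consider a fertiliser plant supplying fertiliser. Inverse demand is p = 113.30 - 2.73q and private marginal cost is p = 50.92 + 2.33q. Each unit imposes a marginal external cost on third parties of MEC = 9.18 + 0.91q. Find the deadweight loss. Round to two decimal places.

DWL = 34.85

Market equilibrium (private): 50.92 + 2.33q = 113.30 - 2.73q → q_m = 12.3281.
Social marginal cost = private MC + MEC = 60.10 + 3.24q.
Set SMC = demand: 60.10 + 3.24q = 113.30 - 2.73q → q* = 8.9112.
Between q* and q_m the wedge SMC − demand runs linearly from 0 to MEC(q_m), so the loss is a triangle.
DWL = ½ × 3.4169 × 20.3985 = 34.8498.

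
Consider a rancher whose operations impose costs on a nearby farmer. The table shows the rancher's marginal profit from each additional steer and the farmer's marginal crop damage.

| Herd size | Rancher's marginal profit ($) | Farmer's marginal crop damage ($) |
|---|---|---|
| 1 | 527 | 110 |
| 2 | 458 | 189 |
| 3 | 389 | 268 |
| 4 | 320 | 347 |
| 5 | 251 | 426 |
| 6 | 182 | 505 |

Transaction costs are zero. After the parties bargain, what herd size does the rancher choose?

Bargaining reaches the level where marginal profit last exceeds marginal crop damage.
That holds through level 3 (389 ≥ 268) but not at 4 (320 < 347).

3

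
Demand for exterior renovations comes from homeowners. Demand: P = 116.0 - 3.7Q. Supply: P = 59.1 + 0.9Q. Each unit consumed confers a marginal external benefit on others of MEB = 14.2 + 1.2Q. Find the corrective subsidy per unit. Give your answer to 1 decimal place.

subsidy = 39.3 per unit

Social marginal benefit = demand + MEB = 130.2 - 2.5Q.
Set SMB = MC: 130.2 - 2.5Q = 59.1 + 0.9Q → Q* = 20.9118.
The Pigouvian subsidy equals MEB at Q*: 14.2 + 1.2×20.9118 = 39.2942.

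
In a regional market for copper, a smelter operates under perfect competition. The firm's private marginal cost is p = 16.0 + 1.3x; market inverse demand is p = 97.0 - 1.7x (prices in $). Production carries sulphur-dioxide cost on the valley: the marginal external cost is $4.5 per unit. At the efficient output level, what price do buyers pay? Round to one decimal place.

P = $53.7

Social marginal cost = private MC + MEC = 20.5 + 1.3x.
Set SMC = demand: 20.5 + 1.3x = 97.0 - 1.7x → x* = 25.5000.
Consumer price on the demand curve at x*: 97.0 − 1.7×25.5000 = 53.6500.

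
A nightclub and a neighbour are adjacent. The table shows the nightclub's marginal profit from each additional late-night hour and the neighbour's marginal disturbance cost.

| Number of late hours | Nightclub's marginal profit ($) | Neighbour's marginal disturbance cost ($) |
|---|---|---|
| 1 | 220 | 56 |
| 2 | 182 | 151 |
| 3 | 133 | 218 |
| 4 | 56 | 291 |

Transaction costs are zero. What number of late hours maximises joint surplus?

2

Bargaining reaches the level where marginal profit last exceeds marginal disturbance cost.
That holds through level 2 (182 ≥ 151) but not at 3 (133 < 218).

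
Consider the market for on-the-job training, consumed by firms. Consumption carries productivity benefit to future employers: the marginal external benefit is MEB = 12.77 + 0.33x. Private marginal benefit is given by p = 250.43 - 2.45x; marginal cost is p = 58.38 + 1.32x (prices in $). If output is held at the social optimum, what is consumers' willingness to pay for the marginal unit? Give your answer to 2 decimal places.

Social marginal benefit = demand + MEB = 263.20 - 2.12x.
Set SMB = MC: 263.20 - 2.12x = 58.38 + 1.32x → x* = 59.5407.
Consumer price on the demand curve at x*: 250.43 − 2.45×59.5407 = 104.5553.

P = $104.56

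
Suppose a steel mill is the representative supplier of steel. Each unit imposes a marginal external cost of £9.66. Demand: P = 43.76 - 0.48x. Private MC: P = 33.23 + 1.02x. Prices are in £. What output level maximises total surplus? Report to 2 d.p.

Social marginal cost = private MC + MEC = 42.89 + 1.02x.
Set SMC = demand: 42.89 + 1.02x = 43.76 - 0.48x → x* = 0.5800.

x* = 0.58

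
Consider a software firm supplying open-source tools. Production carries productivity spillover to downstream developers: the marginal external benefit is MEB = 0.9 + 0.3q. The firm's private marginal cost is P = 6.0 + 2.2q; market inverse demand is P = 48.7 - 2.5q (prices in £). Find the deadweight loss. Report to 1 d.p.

Market equilibrium (private): 6.0 + 2.2q = 48.7 - 2.5q → q_m = 9.0851.
Social marginal cost = private MC − MEB = 5.1 + 1.9q.
Set SMC = demand: 5.1 + 1.9q = 48.7 - 2.5q → q* = 9.9091.
Between q* and q_m the wedge demand − SMC runs linearly from 0 to MEB(q_m), so the loss is a triangle.
DWL = ½ × 0.8240 × 3.6255 = 1.4937.

DWL = £1.5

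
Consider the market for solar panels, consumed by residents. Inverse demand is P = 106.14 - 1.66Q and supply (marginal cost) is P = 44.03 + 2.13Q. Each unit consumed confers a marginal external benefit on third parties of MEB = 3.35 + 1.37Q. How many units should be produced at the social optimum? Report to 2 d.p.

Social marginal benefit = demand + MEB = 109.49 - 0.29Q.
Set SMB = MC: 109.49 - 0.29Q = 44.03 + 2.13Q → Q* = 27.0496.

Q* = 27.05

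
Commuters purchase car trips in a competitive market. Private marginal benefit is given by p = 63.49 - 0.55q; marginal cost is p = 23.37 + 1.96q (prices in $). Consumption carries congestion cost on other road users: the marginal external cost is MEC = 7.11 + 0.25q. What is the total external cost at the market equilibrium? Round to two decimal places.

Market equilibrium (private): 23.37 + 1.96q = 63.49 - 0.55q → q_m = 15.9841.
Total external cost = ∫₀^{q_m} (7.11 + 0.25q) dq = 7.11×15.9841 + ½×0.25×15.9841² = 145.5834.

$145.58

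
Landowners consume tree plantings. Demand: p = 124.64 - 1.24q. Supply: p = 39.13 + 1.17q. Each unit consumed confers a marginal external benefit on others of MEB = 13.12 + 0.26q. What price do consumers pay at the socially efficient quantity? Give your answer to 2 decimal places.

Social marginal benefit = demand + MEB = 137.76 - 0.98q.
Set SMB = MC: 137.76 - 0.98q = 39.13 + 1.17q → q* = 45.8744.
Consumer price on the demand curve at q*: 124.64 − 1.24×45.8744 = 67.7557.

P = 67.76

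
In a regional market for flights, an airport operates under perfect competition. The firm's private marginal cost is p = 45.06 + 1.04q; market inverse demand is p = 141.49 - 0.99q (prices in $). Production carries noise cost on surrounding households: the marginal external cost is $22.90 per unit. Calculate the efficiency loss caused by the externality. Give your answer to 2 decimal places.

DWL = $129.17

Market equilibrium (private): 45.06 + 1.04q = 141.49 - 0.99q → q_m = 47.5025.
Social marginal cost = private MC + MEC = 67.96 + 1.04q.
Set SMC = demand: 67.96 + 1.04q = 141.49 - 0.99q → q* = 36.2217.
Height of the DWL triangle at q_m is SMC(q_m) − demand(q_m) = MEC(q_m) = 22.9000.
DWL = ½ × 11.2808 × 22.9000 = 129.1652.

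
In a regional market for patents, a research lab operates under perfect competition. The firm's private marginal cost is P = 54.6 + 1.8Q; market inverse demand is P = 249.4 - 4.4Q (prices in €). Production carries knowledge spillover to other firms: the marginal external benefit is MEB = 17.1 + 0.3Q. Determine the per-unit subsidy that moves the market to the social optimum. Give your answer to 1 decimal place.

subsidy = €27.9 per unit

Social marginal cost = private MC − MEB = 37.5 + 1.5Q.
Set SMC = demand: 37.5 + 1.5Q = 249.4 - 4.4Q → Q* = 35.9153.
The Pigouvian subsidy equals MEB at Q*: 17.1 + 0.3×35.9153 = 27.8746.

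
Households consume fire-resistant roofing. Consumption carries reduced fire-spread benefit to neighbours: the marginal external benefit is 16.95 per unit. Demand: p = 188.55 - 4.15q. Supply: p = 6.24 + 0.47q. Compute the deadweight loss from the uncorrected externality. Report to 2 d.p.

DWL = 31.09

Market equilibrium (private): 6.24 + 0.47q = 188.55 - 4.15q → q_m = 39.4610.
Social marginal benefit = demand + MEB = 205.50 - 4.15q.
Set SMB = MC: 205.50 - 4.15q = 6.24 + 0.47q → q* = 43.1299.
The welfare-loss triangle has base |q_m − q*| and height MEB(q_m) (the vertical gap between SMB and MC is zero at q* and MEB at q_m).
DWL = ½ × 3.6689 × 16.9500 = 31.0939.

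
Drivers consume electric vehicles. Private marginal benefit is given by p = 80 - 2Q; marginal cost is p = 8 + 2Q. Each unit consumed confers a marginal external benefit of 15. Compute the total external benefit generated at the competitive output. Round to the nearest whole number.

270

Market equilibrium (private): 8 + 2Q = 80 - 2Q → Q_m = 18.0000.
Total external benefit = MEB × Q_m = 15 × 18.0000 = 270.0000.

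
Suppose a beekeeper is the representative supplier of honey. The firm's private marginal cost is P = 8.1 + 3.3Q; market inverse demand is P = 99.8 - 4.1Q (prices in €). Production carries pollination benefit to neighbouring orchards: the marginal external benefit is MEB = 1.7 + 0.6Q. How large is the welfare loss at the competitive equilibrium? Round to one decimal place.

DWL = €6.1

Market equilibrium (private): 8.1 + 3.3Q = 99.8 - 4.1Q → Q_m = 12.3919.
Social marginal cost = private MC − MEB = 6.4 + 2.7Q.
Set SMC = demand: 6.4 + 2.7Q = 99.8 - 4.1Q → Q* = 13.7353.
Between Q* and Q_m the wedge demand − SMC runs linearly from 0 to MEB(Q_m), so the loss is a triangle.
DWL = ½ × 1.3434 × 9.1351 = 6.1360.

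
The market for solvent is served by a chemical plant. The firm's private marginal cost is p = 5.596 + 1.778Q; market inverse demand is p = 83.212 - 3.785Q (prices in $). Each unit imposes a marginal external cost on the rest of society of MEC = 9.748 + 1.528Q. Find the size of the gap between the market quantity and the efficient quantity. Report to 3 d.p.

Market equilibrium (private): 5.596 + 1.778Q = 83.212 - 3.785Q → Q_m = 13.9522.
Social marginal cost = private MC + MEC = 15.344 + 3.306Q.
Set SMC = demand: 15.344 + 3.306Q = 83.212 - 3.785Q → Q* = 9.5710.
Gap = |13.9522 − 9.5710| = 4.3812.

4.381 units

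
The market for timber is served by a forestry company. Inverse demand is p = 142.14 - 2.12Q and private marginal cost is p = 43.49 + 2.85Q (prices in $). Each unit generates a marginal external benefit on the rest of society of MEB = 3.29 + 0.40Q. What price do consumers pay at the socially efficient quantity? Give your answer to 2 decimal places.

Social marginal cost = private MC − MEB = 40.20 + 2.45Q.
Set SMC = demand: 40.20 + 2.45Q = 142.14 - 2.12Q → Q* = 22.3063.
Consumer price on the demand curve at Q*: 142.14 − 2.12×22.3063 = 94.8506.

P = $94.85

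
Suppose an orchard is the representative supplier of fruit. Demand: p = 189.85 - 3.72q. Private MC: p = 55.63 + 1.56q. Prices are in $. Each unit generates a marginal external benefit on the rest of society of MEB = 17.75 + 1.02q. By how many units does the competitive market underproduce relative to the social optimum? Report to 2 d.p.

Market equilibrium (private): 55.63 + 1.56q = 189.85 - 3.72q → q_m = 25.4205.
Social marginal cost = private MC − MEB = 37.88 + 0.54q.
Set SMC = demand: 37.88 + 0.54q = 189.85 - 3.72q → q* = 35.6737.
Gap = |25.4205 − 35.6737| = 10.2532.

10.25 units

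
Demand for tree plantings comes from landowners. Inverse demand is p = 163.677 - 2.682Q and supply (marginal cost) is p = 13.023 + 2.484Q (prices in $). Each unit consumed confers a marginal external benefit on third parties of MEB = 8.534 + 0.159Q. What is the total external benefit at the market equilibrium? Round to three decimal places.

Market equilibrium (private): 13.023 + 2.484Q = 163.677 - 2.682Q → Q_m = 29.1626.
Total external benefit = ∫₀^{Q_m} (8.534 + 0.159Q) dQ = 8.534×29.1626 + ½×0.159×29.1626² = 316.4850.

$316.485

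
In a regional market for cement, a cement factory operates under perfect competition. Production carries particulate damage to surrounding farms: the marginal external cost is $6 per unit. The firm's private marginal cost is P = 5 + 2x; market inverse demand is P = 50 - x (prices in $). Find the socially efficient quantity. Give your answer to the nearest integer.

x* = 13

Social marginal cost = private MC + MEC = 11 + 2x.
Set SMC = demand: 11 + 2x = 50 - x → x* = 13.0000.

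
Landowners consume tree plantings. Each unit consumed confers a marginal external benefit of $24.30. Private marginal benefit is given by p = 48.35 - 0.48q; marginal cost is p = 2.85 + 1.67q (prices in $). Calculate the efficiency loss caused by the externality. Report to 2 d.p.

Market equilibrium (private): 2.85 + 1.67q = 48.35 - 0.48q → q_m = 21.1628.
Social marginal benefit = demand + MEB = 72.65 - 0.48q.
Set SMB = MC: 72.65 - 0.48q = 2.85 + 1.67q → q* = 32.4651.
The loss is the area between SMB and MC from q* to q_m; with linear curves that's a triangle of height MEB(q_m).
DWL = ½ × 11.3023 × 24.3000 = 137.3229.

DWL = $137.32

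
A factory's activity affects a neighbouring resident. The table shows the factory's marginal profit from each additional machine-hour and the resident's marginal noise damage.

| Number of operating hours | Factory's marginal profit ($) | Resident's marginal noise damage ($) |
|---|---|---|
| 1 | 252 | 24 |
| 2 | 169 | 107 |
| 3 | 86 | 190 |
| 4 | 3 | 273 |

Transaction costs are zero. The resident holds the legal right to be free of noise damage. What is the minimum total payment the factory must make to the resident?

$131

Efficient level: marginal profit ≥ marginal noise damage through level 2, so k* = 2.
With the resident holding the right, the factory must at least compensate total damage at k*: 24 + 107 = 131.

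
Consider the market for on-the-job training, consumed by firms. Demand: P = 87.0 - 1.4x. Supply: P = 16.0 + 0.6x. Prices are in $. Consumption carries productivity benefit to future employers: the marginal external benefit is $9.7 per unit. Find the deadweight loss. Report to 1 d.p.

DWL = $23.5

Market equilibrium (private): 16.0 + 0.6x = 87.0 - 1.4x → x_m = 35.5000.
Social marginal benefit = demand + MEB = 96.7 - 1.4x.
Set SMB = MC: 96.7 - 1.4x = 16.0 + 0.6x → x* = 40.3500.
The loss is the area between SMB and MC from x* to x_m; with linear curves that's a triangle of height MEB(x_m).
DWL = ½ × 4.8500 × 9.7000 = 23.5225.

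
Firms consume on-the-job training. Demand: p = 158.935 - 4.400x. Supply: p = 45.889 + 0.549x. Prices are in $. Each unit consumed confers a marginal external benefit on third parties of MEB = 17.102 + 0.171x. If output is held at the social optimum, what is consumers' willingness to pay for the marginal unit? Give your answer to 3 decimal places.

P = $39.083

Social marginal benefit = demand + MEB = 176.037 - 4.229x.
Set SMB = MC: 176.037 - 4.229x = 45.889 + 0.549x → x* = 27.2390.
Consumer price on the demand curve at x*: 158.935 − 4.400×27.2390 = 39.0834.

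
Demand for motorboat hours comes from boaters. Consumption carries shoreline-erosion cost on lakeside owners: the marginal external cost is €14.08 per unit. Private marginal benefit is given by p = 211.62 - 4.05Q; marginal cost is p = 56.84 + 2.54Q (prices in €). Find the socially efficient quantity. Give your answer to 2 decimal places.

Social marginal benefit = demand − MEC = 197.54 - 4.05Q.
Set SMB = MC: 197.54 - 4.05Q = 56.84 + 2.54Q → Q* = 21.3505.

Q* = 21.35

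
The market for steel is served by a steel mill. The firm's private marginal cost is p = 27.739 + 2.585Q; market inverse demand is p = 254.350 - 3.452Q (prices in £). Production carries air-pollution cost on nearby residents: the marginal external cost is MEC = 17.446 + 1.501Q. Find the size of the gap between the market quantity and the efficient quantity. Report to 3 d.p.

Market equilibrium (private): 27.739 + 2.585Q = 254.350 - 3.452Q → Q_m = 37.5370.
Social marginal cost = private MC + MEC = 45.185 + 4.086Q.
Set SMC = demand: 45.185 + 4.086Q = 254.350 - 3.452Q → Q* = 27.7481.
Gap = |37.5370 − 27.7481| = 9.7889.

9.789 units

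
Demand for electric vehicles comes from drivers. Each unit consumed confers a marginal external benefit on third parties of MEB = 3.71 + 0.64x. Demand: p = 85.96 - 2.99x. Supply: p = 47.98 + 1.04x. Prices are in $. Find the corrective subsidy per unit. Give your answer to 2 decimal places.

Social marginal benefit = demand + MEB = 89.67 - 2.35x.
Set SMB = MC: 89.67 - 2.35x = 47.98 + 1.04x → x* = 12.2979.
The Pigouvian subsidy equals MEB at x*: 3.71 + 0.64×12.2979 = 11.5807.

subsidy = $11.58 per unit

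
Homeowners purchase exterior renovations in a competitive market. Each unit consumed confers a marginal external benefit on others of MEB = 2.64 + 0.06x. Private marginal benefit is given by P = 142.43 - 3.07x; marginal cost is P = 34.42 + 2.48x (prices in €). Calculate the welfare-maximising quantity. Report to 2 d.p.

x* = 20.15

Social marginal benefit = demand + MEB = 145.07 - 3.01x.
Set SMB = MC: 145.07 - 3.01x = 34.42 + 2.48x → x* = 20.1548.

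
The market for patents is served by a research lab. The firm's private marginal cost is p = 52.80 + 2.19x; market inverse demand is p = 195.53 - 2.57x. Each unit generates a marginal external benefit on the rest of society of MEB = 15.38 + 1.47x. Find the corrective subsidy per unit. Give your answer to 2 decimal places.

Social marginal cost = private MC − MEB = 37.42 + 0.72x.
Set SMC = demand: 37.42 + 0.72x = 195.53 - 2.57x → x* = 48.0578.
The Pigouvian subsidy equals MEB at x*: 15.38 + 1.47×48.0578 = 86.0250.

subsidy = 86.02 per unit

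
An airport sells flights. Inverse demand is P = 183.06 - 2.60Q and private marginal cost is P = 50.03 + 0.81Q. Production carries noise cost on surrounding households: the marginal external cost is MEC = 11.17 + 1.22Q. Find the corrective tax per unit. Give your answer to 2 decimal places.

tax = 43.28 per unit

Social marginal cost = private MC + MEC = 61.20 + 2.03Q.
Set SMC = demand: 61.20 + 2.03Q = 183.06 - 2.60Q → Q* = 26.3197.
The Pigouvian tax equals MEC at Q*: 11.17 + 1.22×26.3197 = 43.2800.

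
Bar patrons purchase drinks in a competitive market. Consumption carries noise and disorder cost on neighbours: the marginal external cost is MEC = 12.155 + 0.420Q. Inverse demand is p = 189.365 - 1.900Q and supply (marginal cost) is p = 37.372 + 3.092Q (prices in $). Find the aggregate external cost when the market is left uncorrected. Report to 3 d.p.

Market equilibrium (private): 37.372 + 3.092Q = 189.365 - 1.900Q → Q_m = 30.4473.
Total external cost = ∫₀^{Q_m} (12.155 + 0.420Q) dQ = 12.155×30.4473 + ½×0.420×30.4473² = 564.7649.

$564.765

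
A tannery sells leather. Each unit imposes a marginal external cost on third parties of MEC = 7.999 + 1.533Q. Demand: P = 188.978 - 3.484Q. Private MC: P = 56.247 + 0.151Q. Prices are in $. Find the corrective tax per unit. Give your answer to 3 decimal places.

Social marginal cost = private MC + MEC = 64.246 + 1.684Q.
Set SMC = demand: 64.246 + 1.684Q = 188.978 - 3.484Q → Q* = 24.1354.
The Pigouvian tax equals MEC at Q*: 7.999 + 1.533×24.1354 = 44.9986.

tax = $44.999 per unit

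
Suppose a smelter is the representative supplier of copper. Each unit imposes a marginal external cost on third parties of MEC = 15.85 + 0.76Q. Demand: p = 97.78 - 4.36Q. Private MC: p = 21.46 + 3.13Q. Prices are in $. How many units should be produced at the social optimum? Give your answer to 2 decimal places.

Q* = 7.33

Social marginal cost = private MC + MEC = 37.31 + 3.89Q.
Set SMC = demand: 37.31 + 3.89Q = 97.78 - 4.36Q → Q* = 7.3297.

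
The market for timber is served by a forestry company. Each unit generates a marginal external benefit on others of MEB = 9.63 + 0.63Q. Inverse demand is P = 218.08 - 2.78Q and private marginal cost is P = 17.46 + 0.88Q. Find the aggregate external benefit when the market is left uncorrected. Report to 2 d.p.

1474.31

Market equilibrium (private): 17.46 + 0.88Q = 218.08 - 2.78Q → Q_m = 54.8142.
Total external benefit = ∫₀^{Q_m} (9.63 + 0.63Q) dQ = 9.63×54.8142 + ½×0.63×54.8142² = 1474.3087.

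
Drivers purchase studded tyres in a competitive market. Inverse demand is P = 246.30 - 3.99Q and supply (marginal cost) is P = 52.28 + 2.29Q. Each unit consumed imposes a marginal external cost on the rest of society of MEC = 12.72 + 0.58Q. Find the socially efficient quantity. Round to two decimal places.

Q* = 26.43

Social marginal benefit = demand − MEC = 233.58 - 4.57Q.
Set SMB = MC: 233.58 - 4.57Q = 52.28 + 2.29Q → Q* = 26.4286.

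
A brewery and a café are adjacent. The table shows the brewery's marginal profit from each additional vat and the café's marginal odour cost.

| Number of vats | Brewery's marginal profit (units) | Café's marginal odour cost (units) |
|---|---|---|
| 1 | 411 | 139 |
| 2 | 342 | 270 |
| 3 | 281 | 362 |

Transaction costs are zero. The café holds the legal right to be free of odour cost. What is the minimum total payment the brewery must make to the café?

409

Efficient level: marginal profit ≥ marginal odour cost through level 2, so k* = 2.
With the café holding the right, the brewery must at least compensate total damage at k*: 139 + 270 = 409.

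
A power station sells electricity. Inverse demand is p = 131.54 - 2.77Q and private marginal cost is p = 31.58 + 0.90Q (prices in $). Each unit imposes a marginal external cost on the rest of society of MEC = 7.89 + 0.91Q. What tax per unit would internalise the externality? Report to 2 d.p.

Social marginal cost = private MC + MEC = 39.47 + 1.81Q.
Set SMC = demand: 39.47 + 1.81Q = 131.54 - 2.77Q → Q* = 20.1026.
The Pigouvian tax equals MEC at Q*: 7.89 + 0.91×20.1026 = 26.1834.

tax = $26.18 per unit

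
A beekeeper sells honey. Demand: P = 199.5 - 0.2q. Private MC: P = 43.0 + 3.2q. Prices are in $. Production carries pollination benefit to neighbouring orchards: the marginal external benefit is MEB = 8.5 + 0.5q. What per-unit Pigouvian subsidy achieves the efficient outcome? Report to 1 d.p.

Social marginal cost = private MC − MEB = 34.5 + 2.7q.
Set SMC = demand: 34.5 + 2.7q = 199.5 - 0.2q → q* = 56.8966.
The Pigouvian subsidy equals MEB at q*: 8.5 + 0.5×56.8966 = 36.9483.

subsidy = $36.9 per unit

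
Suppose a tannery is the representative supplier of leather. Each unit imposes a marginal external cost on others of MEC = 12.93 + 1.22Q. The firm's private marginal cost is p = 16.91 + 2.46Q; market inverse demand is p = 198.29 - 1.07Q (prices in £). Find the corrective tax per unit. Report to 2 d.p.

tax = £56.20 per unit

Social marginal cost = private MC + MEC = 29.84 + 3.68Q.
Set SMC = demand: 29.84 + 3.68Q = 198.29 - 1.07Q → Q* = 35.4632.
The Pigouvian tax equals MEC at Q*: 12.93 + 1.22×35.4632 = 56.1951.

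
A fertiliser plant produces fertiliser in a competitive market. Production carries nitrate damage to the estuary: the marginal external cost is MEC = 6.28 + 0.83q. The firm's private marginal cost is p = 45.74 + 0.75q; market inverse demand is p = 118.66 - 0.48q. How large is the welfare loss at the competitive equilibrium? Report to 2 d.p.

Market equilibrium (private): 45.74 + 0.75q = 118.66 - 0.48q → q_m = 59.2846.
Social marginal cost = private MC + MEC = 52.02 + 1.58q.
Set SMC = demand: 52.02 + 1.58q = 118.66 - 0.48q → q* = 32.3495.
Between q* and q_m the wedge SMC − demand runs linearly from 0 to MEC(q_m), so the loss is a triangle.
DWL = ½ × 26.9351 × 55.4862 = 747.2632.

DWL = 747.26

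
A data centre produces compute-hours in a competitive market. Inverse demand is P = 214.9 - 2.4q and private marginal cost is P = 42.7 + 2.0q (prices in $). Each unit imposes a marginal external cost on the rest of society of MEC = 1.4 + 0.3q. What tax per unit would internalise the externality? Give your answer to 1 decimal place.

tax = $12.3 per unit

Social marginal cost = private MC + MEC = 44.1 + 2.3q.
Set SMC = demand: 44.1 + 2.3q = 214.9 - 2.4q → q* = 36.3404.
The Pigouvian tax equals MEC at q*: 1.4 + 0.3×36.3404 = 12.3021.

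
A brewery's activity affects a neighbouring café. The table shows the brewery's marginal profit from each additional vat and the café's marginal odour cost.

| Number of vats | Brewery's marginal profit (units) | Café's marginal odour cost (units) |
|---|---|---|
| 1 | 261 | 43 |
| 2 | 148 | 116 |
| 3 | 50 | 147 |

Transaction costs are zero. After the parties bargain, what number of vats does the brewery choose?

Bargaining reaches the level where marginal profit last exceeds marginal odour cost.
That holds through level 2 (148 ≥ 116) but not at 3 (50 < 147).

2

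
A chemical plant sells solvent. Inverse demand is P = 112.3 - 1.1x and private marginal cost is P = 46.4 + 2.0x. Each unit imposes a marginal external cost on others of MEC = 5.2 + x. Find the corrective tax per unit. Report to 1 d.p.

Social marginal cost = private MC + MEC = 51.6 + 3.0x.
Set SMC = demand: 51.6 + 3.0x = 112.3 - 1.1x → x* = 14.8049.
The Pigouvian tax equals MEC at x*: 5.2 + 1.0×14.8049 = 20.0049.

tax = 20.0 per unit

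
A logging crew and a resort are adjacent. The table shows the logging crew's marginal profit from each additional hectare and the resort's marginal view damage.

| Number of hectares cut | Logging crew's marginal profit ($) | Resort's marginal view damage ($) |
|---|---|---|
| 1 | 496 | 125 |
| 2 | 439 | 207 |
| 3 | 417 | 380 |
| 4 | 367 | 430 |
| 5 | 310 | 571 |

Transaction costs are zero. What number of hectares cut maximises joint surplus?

Bargaining reaches the level where marginal profit last exceeds marginal view damage.
That holds through level 3 (417 ≥ 380) but not at 4 (367 < 430).

3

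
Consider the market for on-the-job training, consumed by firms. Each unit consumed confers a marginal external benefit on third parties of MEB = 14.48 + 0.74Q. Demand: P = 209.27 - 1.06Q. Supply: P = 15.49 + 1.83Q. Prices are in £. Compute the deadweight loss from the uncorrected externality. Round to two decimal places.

Market equilibrium (private): 15.49 + 1.83Q = 209.27 - 1.06Q → Q_m = 67.0519.
Social marginal benefit = demand + MEB = 223.75 - 0.32Q.
Set SMB = MC: 223.75 - 0.32Q = 15.49 + 1.83Q → Q* = 96.8651.
The welfare-loss triangle has base |Q_m − Q*| and height MEB(Q_m) (the vertical gap between SMB and MC is zero at Q* and MEB at Q_m).
DWL = ½ × 29.8132 × 64.0984 = 955.4892.

DWL = £955.49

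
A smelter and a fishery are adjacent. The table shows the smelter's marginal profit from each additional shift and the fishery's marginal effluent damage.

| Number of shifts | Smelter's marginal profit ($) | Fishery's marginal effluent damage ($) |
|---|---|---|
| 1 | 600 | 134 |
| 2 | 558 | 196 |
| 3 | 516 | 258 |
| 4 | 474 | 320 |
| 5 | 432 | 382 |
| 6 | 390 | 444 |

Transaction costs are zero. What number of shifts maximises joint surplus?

Bargaining reaches the level where marginal profit last exceeds marginal effluent damage.
That holds through level 5 (432 ≥ 382) but not at 6 (390 < 444).

5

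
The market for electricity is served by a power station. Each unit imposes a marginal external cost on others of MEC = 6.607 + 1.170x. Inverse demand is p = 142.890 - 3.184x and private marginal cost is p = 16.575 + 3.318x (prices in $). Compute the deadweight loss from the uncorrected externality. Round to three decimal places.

Market equilibrium (private): 16.575 + 3.318x = 142.890 - 3.184x → x_m = 19.4271.
Social marginal cost = private MC + MEC = 23.182 + 4.488x.
Set SMC = demand: 23.182 + 4.488x = 142.890 - 3.184x → x* = 15.6032.
The loss is the area between SMC and demand from x* to x_m; with linear curves that's a triangle of height MEC(x_m).
DWL = ½ × 3.8239 × 29.3367 = 56.0903.

DWL = $56.090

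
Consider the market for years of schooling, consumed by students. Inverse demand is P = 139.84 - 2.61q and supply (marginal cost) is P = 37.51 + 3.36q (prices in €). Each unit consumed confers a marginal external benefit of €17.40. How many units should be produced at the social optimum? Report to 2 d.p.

q* = 20.06

Social marginal benefit = demand + MEB = 157.24 - 2.61q.
Set SMB = MC: 157.24 - 2.61q = 37.51 + 3.36q → q* = 20.0553.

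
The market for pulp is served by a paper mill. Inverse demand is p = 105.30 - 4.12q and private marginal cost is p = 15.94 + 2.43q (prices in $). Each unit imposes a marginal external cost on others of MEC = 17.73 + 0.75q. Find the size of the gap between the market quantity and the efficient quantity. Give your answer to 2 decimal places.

3.83 units

Market equilibrium (private): 15.94 + 2.43q = 105.30 - 4.12q → q_m = 13.6427.
Social marginal cost = private MC + MEC = 33.67 + 3.18q.
Set SMC = demand: 33.67 + 3.18q = 105.30 - 4.12q → q* = 9.8123.
Gap = |13.6427 − 9.8123| = 3.8304.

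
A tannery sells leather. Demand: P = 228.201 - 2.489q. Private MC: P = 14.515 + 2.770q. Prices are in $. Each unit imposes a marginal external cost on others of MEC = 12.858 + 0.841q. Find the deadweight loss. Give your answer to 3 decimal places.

Market equilibrium (private): 14.515 + 2.770q = 228.201 - 2.489q → q_m = 40.6324.
Social marginal cost = private MC + MEC = 27.373 + 3.611q.
Set SMC = demand: 27.373 + 3.611q = 228.201 - 2.489q → q* = 32.9226.
Height of the DWL triangle at q_m is SMC(q_m) − demand(q_m) = MEC(q_m) = 47.0299.
DWL = ½ × 7.7098 × 47.0299 = 181.2956.

DWL = $181.296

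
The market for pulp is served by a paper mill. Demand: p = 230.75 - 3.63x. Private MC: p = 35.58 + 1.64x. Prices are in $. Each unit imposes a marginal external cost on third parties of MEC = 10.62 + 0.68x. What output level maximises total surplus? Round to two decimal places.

Social marginal cost = private MC + MEC = 46.20 + 2.32x.
Set SMC = demand: 46.20 + 2.32x = 230.75 - 3.63x → x* = 31.0168.

x* = 31.02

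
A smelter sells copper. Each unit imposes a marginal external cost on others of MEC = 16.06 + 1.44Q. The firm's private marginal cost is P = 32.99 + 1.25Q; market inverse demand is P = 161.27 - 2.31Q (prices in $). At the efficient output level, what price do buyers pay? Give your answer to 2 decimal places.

P = $109.42

Social marginal cost = private MC + MEC = 49.05 + 2.69Q.
Set SMC = demand: 49.05 + 2.69Q = 161.27 - 2.31Q → Q* = 22.4440.
Consumer price on the demand curve at Q*: 161.27 − 2.31×22.4440 = 109.4244.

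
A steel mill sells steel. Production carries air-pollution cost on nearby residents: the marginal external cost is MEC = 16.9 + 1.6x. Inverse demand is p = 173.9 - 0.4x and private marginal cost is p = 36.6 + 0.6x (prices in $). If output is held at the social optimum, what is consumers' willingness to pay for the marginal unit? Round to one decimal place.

Social marginal cost = private MC + MEC = 53.5 + 2.2x.
Set SMC = demand: 53.5 + 2.2x = 173.9 - 0.4x → x* = 46.3077.
Consumer price on the demand curve at x*: 173.9 − 0.4×46.3077 = 155.3769.

P = $155.4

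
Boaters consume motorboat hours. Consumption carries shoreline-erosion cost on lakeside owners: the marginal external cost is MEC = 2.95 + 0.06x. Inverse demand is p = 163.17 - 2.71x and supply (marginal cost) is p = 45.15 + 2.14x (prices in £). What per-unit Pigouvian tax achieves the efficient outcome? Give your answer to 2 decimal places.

tax = £4.36 per unit

Social marginal benefit = demand − MEC = 160.22 - 2.77x.
Set SMB = MC: 160.22 - 2.77x = 45.15 + 2.14x → x* = 23.4358.
The Pigouvian tax equals MEC at x*: 2.95 + 0.06×23.4358 = 4.3561.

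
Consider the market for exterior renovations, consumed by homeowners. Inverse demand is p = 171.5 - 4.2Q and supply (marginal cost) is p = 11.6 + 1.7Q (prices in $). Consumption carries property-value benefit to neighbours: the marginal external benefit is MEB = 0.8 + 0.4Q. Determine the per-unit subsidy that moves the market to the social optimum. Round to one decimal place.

subsidy = $12.5 per unit

Social marginal benefit = demand + MEB = 172.3 - 3.8Q.
Set SMB = MC: 172.3 - 3.8Q = 11.6 + 1.7Q → Q* = 29.2182.
The Pigouvian subsidy equals MEB at Q*: 0.8 + 0.4×29.2182 = 12.4873.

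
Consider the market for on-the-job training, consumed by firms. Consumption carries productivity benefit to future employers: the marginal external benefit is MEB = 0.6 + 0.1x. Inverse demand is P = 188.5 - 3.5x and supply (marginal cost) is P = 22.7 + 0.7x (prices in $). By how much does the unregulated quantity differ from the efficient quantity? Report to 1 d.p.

Market equilibrium (private): 22.7 + 0.7x = 188.5 - 3.5x → x_m = 39.4762.
Social marginal benefit = demand + MEB = 189.1 - 3.4x.
Set SMB = MC: 189.1 - 3.4x = 22.7 + 0.7x → x* = 40.5854.
Gap = |39.4762 − 40.5854| = 1.1092.

1.1 units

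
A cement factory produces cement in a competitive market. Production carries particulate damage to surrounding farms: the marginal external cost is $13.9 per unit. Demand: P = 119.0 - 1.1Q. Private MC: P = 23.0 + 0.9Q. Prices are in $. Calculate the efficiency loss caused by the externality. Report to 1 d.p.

DWL = $48.3

Market equilibrium (private): 23.0 + 0.9Q = 119.0 - 1.1Q → Q_m = 48.0000.
Social marginal cost = private MC + MEC = 36.9 + 0.9Q.
Set SMC = demand: 36.9 + 0.9Q = 119.0 - 1.1Q → Q* = 41.0500.
The welfare-loss triangle has base |Q_m − Q*| and height MEC(Q_m) (the vertical gap between SMC and demand is zero at Q* and MEC at Q_m).
DWL = ½ × 6.9500 × 13.9000 = 48.3025.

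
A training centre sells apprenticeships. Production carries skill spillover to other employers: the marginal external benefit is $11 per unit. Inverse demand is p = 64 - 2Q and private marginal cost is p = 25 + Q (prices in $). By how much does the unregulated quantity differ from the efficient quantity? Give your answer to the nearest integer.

4 units

Market equilibrium (private): 25 + Q = 64 - 2Q → Q_m = 13.0000.
Social marginal cost = private MC − MEB = 14 + Q.
Set SMC = demand: 14 + Q = 64 - 2Q → Q* = 16.6667.
Gap = |13.0000 − 16.6667| = 3.6667.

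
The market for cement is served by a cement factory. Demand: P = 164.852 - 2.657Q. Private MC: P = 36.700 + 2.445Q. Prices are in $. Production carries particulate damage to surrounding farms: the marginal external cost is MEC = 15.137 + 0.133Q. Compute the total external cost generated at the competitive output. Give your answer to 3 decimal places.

$422.167

Market equilibrium (private): 36.700 + 2.445Q = 164.852 - 2.657Q → Q_m = 25.1180.
Total external cost = ∫₀^{Q_m} (15.137 + 0.133Q) dQ = 15.137×25.1180 + ½×0.133×25.1180² = 422.1669.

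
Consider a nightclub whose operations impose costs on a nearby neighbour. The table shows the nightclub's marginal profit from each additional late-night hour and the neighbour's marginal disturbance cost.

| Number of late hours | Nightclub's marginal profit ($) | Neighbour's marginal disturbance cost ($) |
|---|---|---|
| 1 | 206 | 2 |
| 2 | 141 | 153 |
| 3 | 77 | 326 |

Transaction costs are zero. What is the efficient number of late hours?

1

Bargaining reaches the level where marginal profit last exceeds marginal disturbance cost.
That holds through level 1 (206 ≥ 2) but not at 2 (141 < 153).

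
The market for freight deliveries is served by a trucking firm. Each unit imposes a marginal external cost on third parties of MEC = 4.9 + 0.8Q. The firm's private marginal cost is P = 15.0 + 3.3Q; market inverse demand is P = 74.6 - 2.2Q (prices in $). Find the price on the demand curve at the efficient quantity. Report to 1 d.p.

P = $55.5

Social marginal cost = private MC + MEC = 19.9 + 4.1Q.
Set SMC = demand: 19.9 + 4.1Q = 74.6 - 2.2Q → Q* = 8.6825.
Consumer price on the demand curve at Q*: 74.6 − 2.2×8.6825 = 55.4985.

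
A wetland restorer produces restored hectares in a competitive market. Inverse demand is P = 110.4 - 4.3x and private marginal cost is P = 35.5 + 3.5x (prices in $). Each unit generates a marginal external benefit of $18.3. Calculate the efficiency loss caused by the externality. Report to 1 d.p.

Market equilibrium (private): 35.5 + 3.5x = 110.4 - 4.3x → x_m = 9.6026.
Social marginal cost = private MC − MEB = 17.2 + 3.5x.
Set SMC = demand: 17.2 + 3.5x = 110.4 - 4.3x → x* = 11.9487.
Height of the DWL triangle at x_m is demand(x_m) − SMC(x_m) = MEB(x_m) = 18.3000.
DWL = ½ × 2.3461 × 18.3000 = 21.4668.

DWL = $21.5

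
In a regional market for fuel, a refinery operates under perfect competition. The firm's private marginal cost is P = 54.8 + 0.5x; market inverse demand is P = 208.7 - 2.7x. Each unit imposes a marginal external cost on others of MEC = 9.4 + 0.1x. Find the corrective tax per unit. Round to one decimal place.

Social marginal cost = private MC + MEC = 64.2 + 0.6x.
Set SMC = demand: 64.2 + 0.6x = 208.7 - 2.7x → x* = 43.7879.
The Pigouvian tax equals MEC at x*: 9.4 + 0.1×43.7879 = 13.7788.

tax = 13.8 per unit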